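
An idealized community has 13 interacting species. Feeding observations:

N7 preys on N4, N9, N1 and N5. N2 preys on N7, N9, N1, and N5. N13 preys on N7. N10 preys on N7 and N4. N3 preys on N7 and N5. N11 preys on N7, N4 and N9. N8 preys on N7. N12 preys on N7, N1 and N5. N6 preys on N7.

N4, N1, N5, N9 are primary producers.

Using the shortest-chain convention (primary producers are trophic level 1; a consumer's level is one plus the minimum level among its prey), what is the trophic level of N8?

Trophic level 3

N4 is a producer → level 1.
N7 eats N4 → level 2.
N8 eats N7 → level 3.
No prey of N8 is below level 2, so 3 is the minimum.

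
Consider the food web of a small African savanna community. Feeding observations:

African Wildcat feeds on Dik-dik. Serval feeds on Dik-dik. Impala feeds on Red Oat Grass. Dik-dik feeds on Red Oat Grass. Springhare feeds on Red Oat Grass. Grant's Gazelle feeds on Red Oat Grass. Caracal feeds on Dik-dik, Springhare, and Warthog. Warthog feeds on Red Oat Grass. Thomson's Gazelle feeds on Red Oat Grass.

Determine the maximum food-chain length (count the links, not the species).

One longest chain: Red Oat Grass → Warthog → Caracal.
It has 3 species and 2 links.

2 links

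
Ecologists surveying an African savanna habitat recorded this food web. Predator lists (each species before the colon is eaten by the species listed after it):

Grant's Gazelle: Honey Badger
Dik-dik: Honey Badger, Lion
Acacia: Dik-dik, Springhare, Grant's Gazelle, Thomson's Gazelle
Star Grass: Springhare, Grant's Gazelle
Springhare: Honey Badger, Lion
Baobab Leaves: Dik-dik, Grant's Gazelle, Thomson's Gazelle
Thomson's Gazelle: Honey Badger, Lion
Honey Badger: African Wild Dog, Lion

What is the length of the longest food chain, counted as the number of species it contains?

One longest chain: Acacia → Dik-dik → Honey Badger → African Wild Dog.
It has 4 species and 3 links.

4 species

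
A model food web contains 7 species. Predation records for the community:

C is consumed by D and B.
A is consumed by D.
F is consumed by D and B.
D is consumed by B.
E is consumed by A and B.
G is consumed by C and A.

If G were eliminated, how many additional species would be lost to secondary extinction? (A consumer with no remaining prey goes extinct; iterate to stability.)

Remove G.
Round 1: C (all prey gone) → extinct.
No further losses. Total secondary extinctions: 1.

1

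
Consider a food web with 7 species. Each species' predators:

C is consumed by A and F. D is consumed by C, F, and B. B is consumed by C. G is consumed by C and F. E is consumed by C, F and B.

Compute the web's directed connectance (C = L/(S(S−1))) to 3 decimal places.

C = 0.262

The web has S = 7 species and L = 11 feeding links.
C = L / (S(S−1)) = 11 / 42 = 0.2619 ≈ 0.262.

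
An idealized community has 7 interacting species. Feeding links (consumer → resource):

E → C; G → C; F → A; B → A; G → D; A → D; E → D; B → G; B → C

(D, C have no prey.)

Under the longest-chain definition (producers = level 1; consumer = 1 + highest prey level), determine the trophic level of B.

Trophic level 3

D is a producer → level 1.
G eats D (level 1); other prey at levels: C 1 → level 2.
B eats G (level 2); other prey at levels: C 1, A 2 → level 3.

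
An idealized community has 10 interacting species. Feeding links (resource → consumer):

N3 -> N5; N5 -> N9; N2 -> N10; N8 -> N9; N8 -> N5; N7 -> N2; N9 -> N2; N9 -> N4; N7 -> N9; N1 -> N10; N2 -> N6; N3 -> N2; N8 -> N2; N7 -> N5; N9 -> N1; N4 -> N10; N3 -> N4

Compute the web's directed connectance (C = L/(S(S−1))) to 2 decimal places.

C = 0.19

The web has S = 10 species and L = 17 feeding links.
C = L / (S(S−1)) = 17 / 90 = 0.1889 ≈ 0.19.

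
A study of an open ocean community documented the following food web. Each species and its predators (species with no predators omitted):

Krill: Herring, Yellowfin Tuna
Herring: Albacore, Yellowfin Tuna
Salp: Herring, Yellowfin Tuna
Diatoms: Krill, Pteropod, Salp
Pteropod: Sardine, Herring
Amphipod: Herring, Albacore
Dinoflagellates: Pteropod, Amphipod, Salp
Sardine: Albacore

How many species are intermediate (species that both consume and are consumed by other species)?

Intermediate species (has both prey and predators): Krill, Pteropod, Amphipod, Salp, Sardine, Herring.
Count: 6.

6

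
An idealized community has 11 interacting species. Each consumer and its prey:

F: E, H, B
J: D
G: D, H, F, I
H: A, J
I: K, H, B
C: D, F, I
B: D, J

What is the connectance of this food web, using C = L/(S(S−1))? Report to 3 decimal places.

C = 0.164

The web has S = 11 species and L = 18 feeding links.
C = L / (S(S−1)) = 18 / 110 = 0.1636 ≈ 0.164.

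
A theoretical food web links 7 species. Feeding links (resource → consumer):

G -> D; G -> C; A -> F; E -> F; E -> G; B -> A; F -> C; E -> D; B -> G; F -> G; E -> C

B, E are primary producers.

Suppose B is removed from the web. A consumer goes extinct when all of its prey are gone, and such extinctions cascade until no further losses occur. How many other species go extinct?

Remove B.
Round 1: A (all prey gone) → extinct.
No further losses. Total secondary extinctions: 1.

1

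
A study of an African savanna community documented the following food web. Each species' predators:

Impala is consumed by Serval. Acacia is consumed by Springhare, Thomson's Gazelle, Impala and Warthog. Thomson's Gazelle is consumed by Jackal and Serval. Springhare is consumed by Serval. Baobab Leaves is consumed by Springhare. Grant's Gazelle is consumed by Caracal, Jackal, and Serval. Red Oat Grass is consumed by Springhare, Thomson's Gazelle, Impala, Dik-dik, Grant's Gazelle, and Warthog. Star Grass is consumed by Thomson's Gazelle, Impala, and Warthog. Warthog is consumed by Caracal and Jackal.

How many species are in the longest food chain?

One longest chain: Red Oat Grass → Warthog → Caracal.
It has 3 species and 2 links.

3 species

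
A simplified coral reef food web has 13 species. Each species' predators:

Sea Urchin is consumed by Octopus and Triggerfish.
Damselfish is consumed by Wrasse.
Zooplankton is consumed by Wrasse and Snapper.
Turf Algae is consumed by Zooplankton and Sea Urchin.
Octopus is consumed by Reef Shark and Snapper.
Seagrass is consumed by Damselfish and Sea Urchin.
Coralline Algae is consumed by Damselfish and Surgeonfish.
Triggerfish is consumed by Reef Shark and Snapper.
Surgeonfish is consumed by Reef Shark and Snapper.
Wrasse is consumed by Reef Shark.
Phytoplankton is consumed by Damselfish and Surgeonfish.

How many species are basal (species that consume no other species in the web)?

Basal species (no prey listed): Turf Algae, Coralline Algae, Seagrass, Phytoplankton.
Count: 4.

4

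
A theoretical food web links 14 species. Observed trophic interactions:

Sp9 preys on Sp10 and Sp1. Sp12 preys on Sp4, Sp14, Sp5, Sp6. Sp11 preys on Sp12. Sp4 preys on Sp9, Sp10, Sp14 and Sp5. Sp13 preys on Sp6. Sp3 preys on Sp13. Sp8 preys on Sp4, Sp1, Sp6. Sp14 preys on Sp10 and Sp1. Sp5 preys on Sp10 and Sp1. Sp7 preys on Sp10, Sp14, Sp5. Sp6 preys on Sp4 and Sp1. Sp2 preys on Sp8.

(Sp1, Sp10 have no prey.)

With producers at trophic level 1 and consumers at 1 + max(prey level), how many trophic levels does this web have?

Producers (level 1): Sp1, Sp10.
Sp1 → Sp9 → Sp4 → Sp6 → Sp12 → Sp11 gives Sp11 level 6.
No species has a prey at level 6, so no species reaches level 7.

6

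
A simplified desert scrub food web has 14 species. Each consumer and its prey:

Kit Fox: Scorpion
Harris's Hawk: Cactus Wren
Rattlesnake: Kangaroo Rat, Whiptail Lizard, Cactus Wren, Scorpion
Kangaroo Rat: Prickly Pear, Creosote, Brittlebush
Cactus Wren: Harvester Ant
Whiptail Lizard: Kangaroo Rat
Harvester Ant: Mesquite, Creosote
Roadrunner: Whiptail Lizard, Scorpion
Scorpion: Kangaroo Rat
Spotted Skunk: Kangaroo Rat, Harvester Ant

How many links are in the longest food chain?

3 links

One longest chain: Prickly Pear → Kangaroo Rat → Scorpion → Kit Fox.
It has 4 species and 3 links.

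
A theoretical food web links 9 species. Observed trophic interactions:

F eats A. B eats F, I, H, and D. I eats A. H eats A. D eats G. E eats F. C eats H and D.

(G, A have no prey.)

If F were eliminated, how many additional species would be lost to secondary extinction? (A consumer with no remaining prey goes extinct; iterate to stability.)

1

Remove F.
Round 1: E (all prey gone) → extinct.
No further losses. Total secondary extinctions: 1.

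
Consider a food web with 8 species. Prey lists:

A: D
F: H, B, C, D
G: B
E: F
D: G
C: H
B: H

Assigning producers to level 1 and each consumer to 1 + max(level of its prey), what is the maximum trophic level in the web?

6

Producers (level 1): H.
H → B → G → D → F → E gives E level 6.
No species has a prey at level 6, so no species reaches level 7.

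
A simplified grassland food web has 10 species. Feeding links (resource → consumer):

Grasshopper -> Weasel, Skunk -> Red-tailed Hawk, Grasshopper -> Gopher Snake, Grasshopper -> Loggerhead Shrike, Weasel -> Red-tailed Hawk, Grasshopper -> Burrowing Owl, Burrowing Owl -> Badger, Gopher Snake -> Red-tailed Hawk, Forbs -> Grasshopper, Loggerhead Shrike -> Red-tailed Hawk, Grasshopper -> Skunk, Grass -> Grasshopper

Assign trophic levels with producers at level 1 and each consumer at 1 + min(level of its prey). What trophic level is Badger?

Forbs is a producer → level 1.
Grasshopper eats Forbs → level 2.
Burrowing Owl eats Grasshopper → level 3.
Badger eats Burrowing Owl → level 4.
No prey of Badger is below level 3, so 4 is the minimum.

Trophic level 4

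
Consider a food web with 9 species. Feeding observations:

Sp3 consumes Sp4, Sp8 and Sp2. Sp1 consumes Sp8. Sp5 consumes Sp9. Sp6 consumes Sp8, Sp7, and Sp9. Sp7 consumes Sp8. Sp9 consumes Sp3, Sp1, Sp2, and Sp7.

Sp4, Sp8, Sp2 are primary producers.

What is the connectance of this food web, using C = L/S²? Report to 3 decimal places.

C = 0.160

The web has S = 9 species and L = 13 feeding links.
C = L / S² = 13 / 81 = 0.1605 ≈ 0.160.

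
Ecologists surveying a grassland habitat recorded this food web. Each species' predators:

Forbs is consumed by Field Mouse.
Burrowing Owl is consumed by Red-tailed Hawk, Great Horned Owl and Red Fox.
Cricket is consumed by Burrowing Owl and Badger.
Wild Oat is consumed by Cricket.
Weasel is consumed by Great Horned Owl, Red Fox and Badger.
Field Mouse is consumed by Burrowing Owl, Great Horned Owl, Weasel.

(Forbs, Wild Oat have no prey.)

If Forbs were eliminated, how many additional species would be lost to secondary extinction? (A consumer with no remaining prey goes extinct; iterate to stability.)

2

Remove Forbs.
Round 1: Field Mouse (all prey gone) → extinct.
Round 2: Weasel (all prey gone) → extinct.
No further losses. Total secondary extinctions: 2.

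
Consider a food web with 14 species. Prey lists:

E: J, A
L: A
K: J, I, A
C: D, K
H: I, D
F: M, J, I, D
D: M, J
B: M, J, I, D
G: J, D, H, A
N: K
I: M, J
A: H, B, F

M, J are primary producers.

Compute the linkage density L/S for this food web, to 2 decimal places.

L/S = 2.14

There are L = 30 links among S = 14 species.
L/S = 30/14 = 2.1429 ≈ 2.14.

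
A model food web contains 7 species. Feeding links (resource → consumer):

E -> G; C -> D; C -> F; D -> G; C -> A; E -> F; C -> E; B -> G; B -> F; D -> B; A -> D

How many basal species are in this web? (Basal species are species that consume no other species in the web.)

Basal species (no prey listed): C.
Count: 1.

1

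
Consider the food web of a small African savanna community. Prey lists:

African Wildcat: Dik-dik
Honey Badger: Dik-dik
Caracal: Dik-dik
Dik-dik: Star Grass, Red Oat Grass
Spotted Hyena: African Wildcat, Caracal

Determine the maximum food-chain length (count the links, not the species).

3 links

One longest chain: Star Grass → Dik-dik → African Wildcat → Spotted Hyena.
It has 4 species and 3 links.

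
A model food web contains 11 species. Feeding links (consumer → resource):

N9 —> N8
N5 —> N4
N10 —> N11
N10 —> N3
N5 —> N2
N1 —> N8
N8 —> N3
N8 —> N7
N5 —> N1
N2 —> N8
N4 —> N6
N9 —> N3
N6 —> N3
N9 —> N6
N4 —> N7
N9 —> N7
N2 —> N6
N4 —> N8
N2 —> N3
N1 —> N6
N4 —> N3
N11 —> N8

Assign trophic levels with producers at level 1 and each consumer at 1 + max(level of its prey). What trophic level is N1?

N3 is a producer → level 1.
N6 eats N3 → level 2.
N1 eats N6 (level 2); other prey at levels: N8 2 → level 3.

Trophic level 3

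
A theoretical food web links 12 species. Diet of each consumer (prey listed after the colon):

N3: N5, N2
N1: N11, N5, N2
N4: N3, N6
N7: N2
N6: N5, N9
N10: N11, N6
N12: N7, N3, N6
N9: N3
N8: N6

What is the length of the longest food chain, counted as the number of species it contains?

5 species

One longest chain: N5 → N3 → N9 → N6 → N10.
It has 5 species and 4 links.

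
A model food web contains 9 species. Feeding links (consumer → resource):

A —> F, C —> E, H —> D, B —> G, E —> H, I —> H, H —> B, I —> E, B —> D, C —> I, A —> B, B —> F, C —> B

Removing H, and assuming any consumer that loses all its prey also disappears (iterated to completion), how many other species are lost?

2

Remove H.
Round 1: E (all prey gone) → extinct.
Round 2: I (all prey gone) → extinct.
No further losses. Total secondary extinctions: 2.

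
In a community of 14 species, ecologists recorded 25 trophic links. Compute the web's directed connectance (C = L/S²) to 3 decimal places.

The web has S = 14 species and L = 25 feeding links.
C = L / S² = 25 / 196 = 0.1276 ≈ 0.128.

C = 0.128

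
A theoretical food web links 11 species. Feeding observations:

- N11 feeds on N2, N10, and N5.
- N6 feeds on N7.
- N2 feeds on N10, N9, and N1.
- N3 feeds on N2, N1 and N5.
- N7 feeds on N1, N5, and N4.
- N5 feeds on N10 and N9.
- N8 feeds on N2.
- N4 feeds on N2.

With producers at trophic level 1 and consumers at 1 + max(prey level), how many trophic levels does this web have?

5

Producers (level 1): N10, N1, N9.
N10 → N2 → N4 → N7 → N6 gives N6 level 5.
No species has a prey at level 5, so no species reaches level 6.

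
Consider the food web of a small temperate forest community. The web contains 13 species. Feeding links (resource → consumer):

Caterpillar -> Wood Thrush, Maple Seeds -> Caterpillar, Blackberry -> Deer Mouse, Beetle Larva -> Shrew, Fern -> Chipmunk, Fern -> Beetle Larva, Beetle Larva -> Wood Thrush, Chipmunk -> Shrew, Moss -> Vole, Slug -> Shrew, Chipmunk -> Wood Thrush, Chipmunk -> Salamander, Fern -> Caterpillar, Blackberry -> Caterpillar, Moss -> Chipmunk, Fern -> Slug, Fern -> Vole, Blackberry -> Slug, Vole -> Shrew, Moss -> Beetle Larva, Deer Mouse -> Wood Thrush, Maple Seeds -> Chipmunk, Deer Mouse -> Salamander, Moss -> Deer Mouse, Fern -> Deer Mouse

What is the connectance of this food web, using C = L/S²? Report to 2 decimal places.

C = 0.15

The web has S = 13 species and L = 25 feeding links.
C = L / S² = 25 / 169 = 0.1479 ≈ 0.15.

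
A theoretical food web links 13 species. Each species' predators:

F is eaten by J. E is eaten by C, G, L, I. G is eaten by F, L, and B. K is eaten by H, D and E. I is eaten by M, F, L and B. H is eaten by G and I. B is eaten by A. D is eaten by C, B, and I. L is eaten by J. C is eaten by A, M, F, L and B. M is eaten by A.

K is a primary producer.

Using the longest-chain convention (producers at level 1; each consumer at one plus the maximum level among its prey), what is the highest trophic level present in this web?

5

Producers (level 1): K.
K → H → I → F → J gives J level 5.
No species has a prey at level 5, so no species reaches level 6.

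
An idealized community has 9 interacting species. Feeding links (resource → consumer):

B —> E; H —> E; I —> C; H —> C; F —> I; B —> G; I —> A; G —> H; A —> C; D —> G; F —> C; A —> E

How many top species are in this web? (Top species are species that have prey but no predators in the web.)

Top species (has prey, but nothing eats it): E, C.
Count: 2.

2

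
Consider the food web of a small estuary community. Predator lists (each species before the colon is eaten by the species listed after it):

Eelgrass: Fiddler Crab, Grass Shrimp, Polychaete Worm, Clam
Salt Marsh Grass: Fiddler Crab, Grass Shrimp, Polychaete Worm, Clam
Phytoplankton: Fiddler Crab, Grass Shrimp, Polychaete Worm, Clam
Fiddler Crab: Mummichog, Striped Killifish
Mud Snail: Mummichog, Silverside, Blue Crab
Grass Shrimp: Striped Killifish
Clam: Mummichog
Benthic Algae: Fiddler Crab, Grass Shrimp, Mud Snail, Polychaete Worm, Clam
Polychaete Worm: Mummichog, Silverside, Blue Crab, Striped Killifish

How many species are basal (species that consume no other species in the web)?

4

Basal species (no prey listed): Salt Marsh Grass, Benthic Algae, Phytoplankton, Eelgrass.
Count: 4.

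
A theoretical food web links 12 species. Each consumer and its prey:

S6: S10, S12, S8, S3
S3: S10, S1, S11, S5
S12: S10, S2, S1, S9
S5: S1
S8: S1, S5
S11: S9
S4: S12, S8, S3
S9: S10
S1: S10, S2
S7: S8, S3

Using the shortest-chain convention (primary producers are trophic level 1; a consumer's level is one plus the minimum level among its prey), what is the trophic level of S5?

Trophic level 3

S10 is a producer → level 1.
S1 eats S10 → level 2.
S5 eats S1 → level 3.
No prey of S5 is below level 2, so 3 is the minimum.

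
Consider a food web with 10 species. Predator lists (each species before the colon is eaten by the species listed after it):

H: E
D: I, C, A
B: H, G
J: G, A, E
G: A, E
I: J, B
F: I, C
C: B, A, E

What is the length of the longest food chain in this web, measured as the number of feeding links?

One longest chain: D → I → J → G → A.
It has 5 species and 4 links.

4 links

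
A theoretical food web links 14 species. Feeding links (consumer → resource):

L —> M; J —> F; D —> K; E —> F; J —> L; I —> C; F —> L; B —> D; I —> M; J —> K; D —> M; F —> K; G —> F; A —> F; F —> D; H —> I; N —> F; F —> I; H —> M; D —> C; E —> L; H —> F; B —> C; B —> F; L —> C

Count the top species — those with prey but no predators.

Top species (has prey, but nothing eats it): G, J, H, E, A, B, N.
Count: 7.

7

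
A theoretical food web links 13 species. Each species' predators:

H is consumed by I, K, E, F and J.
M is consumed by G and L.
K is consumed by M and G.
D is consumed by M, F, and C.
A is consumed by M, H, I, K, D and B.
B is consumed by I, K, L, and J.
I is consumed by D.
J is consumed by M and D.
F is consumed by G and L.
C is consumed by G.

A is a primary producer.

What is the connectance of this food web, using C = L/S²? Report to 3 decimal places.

The web has S = 13 species and L = 28 feeding links.
C = L / S² = 28 / 169 = 0.1657 ≈ 0.166.

C = 0.166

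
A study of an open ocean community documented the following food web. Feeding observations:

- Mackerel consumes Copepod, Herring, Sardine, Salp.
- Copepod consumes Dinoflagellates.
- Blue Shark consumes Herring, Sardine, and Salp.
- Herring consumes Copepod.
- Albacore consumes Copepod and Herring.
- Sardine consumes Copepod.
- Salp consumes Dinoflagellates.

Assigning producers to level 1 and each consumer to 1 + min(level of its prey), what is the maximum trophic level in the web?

Producers (level 1): Dinoflagellates.
Following each consumer down to its lowest-level prey: Dinoflagellates → Copepod → Sardine (levels 1 through 3).
All prey of Sardine (Copepod 2) are at level 2 or above, so Sardine is at level 1 + 2 = 3.
Every consumer has at least one prey at level 2 or below, so none exceeds level 3.

3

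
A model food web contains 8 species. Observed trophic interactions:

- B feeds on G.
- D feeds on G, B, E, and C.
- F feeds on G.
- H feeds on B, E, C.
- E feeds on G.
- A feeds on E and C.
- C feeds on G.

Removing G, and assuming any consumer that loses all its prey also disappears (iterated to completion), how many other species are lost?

Remove G.
Round 1: F (all prey gone), C (all prey gone), B (all prey gone), E (all prey gone) → extinct.
Round 2: H (all prey gone), A (all prey gone), D (all prey gone) → extinct.
No further losses. Total secondary extinctions: 7.

7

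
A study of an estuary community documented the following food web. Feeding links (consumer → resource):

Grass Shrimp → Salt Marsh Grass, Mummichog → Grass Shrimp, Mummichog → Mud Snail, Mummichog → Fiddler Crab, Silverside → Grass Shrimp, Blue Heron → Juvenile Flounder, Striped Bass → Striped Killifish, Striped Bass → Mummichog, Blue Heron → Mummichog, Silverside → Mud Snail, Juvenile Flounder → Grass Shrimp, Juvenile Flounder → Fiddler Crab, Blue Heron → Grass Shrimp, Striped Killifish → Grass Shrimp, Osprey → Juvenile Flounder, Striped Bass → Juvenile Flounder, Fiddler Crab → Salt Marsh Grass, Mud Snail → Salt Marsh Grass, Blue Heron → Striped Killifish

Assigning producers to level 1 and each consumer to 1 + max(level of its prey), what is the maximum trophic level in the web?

4

Producers (level 1): Salt Marsh Grass.
Salt Marsh Grass → Grass Shrimp → Striped Killifish → Striped Bass gives Striped Bass level 4.
No species has a prey at level 4, so no species reaches level 5.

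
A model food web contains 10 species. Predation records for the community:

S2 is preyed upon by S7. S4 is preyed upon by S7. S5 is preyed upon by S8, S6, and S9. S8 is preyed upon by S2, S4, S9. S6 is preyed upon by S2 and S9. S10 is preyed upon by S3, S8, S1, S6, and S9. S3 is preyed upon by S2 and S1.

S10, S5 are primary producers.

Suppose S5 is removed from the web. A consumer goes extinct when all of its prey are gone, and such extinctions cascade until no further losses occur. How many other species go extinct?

0

Remove S5.
Every predator of it retains at least one other prey: S8 still has S10; S6 still has S10; S9 still has S10, S8, S6.
No consumer loses all prey, so no secondary extinctions occur.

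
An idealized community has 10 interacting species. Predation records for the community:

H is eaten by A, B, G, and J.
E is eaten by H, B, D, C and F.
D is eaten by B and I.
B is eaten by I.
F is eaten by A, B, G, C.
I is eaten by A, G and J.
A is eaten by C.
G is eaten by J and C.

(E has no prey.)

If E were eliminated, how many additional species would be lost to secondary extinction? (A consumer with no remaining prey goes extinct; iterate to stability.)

9

Remove E.
Round 1: F (all prey gone), D (all prey gone), H (all prey gone) → extinct.
Round 2: B (all prey gone) → extinct.
Round 3: I (all prey gone) → extinct.
Round 4: G (all prey gone), A (all prey gone) → extinct.
Round 5: C (all prey gone), J (all prey gone) → extinct.
No further losses. Total secondary extinctions: 9.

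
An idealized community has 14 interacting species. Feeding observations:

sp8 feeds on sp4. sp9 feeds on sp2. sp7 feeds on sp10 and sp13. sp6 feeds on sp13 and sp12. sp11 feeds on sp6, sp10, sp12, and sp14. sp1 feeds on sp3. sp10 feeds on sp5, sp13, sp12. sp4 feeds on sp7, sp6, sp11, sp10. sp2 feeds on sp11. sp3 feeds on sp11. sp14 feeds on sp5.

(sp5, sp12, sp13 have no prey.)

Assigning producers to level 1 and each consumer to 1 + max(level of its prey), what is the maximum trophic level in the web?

Producers (level 1): sp5, sp12, sp13.
sp5 → sp10 → sp7 → sp4 → sp8 gives sp8 level 5.
No species has a prey at level 5, so no species reaches level 6.

5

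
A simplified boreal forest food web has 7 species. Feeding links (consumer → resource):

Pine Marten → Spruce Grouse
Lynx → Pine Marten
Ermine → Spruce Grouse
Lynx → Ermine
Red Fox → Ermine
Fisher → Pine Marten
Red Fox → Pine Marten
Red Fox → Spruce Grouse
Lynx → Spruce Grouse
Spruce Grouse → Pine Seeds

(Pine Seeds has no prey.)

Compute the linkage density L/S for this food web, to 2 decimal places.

There are L = 10 links among S = 7 species.
L/S = 10/7 = 1.4286 ≈ 1.43.

L/S = 1.43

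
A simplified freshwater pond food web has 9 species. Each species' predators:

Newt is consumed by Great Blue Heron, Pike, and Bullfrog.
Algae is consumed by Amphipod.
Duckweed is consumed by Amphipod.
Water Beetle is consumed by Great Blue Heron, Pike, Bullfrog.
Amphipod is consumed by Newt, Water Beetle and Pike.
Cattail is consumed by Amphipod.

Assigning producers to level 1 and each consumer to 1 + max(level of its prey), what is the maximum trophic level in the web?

Producers (level 1): Algae, Cattail, Duckweed.
Algae → Amphipod → Water Beetle → Pike gives Pike level 4.
No species has a prey at level 4, so no species reaches level 5.

4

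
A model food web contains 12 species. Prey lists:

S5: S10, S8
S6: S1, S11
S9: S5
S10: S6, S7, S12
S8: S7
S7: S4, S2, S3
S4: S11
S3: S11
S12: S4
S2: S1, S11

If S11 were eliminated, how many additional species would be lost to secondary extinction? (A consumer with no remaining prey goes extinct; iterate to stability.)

3

Remove S11.
Round 1: S4 (all prey gone), S3 (all prey gone) → extinct.
Round 2: S12 (all prey gone) → extinct.
No further losses. Total secondary extinctions: 3.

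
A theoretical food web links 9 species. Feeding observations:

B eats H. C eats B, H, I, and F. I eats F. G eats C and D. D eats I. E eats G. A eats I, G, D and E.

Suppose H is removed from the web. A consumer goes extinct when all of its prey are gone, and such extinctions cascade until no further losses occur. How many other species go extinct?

Remove H.
Round 1: B (all prey gone) → extinct.
No further losses. Total secondary extinctions: 1.

1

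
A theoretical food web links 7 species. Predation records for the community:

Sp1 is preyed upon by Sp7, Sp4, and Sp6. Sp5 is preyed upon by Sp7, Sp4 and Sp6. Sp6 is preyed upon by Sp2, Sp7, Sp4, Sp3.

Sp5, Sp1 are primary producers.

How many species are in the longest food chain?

One longest chain: Sp5 → Sp6 → Sp2.
It has 3 species and 2 links.

3 species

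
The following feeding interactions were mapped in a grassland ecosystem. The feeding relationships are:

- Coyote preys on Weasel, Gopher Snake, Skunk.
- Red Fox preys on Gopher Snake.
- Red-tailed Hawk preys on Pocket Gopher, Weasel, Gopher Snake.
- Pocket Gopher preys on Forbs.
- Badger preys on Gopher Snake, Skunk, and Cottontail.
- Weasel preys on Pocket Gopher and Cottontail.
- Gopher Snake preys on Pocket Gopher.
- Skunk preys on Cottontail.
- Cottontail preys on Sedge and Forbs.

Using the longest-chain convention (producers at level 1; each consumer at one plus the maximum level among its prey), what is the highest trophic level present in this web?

Producers (level 1): Forbs, Sedge.
Forbs → Pocket Gopher → Gopher Snake → Badger gives Badger level 4.
No species has a prey at level 4, so no species reaches level 5.

4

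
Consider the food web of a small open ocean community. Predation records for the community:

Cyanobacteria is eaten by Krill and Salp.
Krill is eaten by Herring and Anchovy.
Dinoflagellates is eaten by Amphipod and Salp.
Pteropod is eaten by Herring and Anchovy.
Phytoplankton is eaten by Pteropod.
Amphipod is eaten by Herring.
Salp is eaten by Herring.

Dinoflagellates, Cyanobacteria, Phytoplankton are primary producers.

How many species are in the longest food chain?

One longest chain: Cyanobacteria → Krill → Herring.
It has 3 species and 2 links.

3 species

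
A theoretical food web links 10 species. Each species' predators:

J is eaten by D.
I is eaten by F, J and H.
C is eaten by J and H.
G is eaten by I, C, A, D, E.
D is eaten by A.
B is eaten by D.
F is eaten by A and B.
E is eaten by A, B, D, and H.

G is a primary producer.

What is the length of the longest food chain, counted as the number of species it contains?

6 species

One longest chain: G → I → F → B → D → A.
It has 6 species and 5 links.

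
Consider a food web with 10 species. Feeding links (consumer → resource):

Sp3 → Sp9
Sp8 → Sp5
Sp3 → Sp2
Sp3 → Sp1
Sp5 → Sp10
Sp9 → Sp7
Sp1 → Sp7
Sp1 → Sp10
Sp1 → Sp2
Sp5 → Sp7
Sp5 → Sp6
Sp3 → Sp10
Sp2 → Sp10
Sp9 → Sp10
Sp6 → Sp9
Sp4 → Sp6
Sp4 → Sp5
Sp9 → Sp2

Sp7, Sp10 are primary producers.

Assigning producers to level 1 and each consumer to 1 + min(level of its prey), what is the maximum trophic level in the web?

Producers (level 1): Sp7, Sp10.
Following each consumer down to its lowest-level prey: Sp7 → Sp5 → Sp8 (levels 1 through 3).
All prey of Sp8 (Sp5 2) are at level 2 or above, so Sp8 is at level 1 + 2 = 3.
Every consumer has at least one prey at level 2 or below, so none exceeds level 3.

3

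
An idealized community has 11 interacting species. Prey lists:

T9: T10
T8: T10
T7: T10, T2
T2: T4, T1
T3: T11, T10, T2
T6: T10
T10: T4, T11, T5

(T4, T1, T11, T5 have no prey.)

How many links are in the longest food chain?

One longest chain: T4 → T10 → T6.
It has 3 species and 2 links.

2 links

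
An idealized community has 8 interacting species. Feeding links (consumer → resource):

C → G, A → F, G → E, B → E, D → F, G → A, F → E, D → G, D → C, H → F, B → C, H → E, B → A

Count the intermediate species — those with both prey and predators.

4

Intermediate species (has both prey and predators): F, A, G, C.
Count: 4.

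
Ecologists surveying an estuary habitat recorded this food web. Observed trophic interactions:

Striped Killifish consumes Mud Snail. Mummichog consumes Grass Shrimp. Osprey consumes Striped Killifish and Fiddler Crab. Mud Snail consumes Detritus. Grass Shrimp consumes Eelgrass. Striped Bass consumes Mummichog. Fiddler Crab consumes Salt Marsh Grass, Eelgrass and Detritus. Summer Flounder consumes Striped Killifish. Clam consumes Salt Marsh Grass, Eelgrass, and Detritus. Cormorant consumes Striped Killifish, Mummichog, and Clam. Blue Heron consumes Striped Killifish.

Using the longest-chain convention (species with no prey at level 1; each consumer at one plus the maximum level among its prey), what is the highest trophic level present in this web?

4

Basal resources (level 1): Salt Marsh Grass, Eelgrass, Detritus.
Eelgrass → Grass Shrimp → Mummichog → Striped Bass gives Striped Bass level 4.
No species has a prey at level 4, so no species reaches level 5.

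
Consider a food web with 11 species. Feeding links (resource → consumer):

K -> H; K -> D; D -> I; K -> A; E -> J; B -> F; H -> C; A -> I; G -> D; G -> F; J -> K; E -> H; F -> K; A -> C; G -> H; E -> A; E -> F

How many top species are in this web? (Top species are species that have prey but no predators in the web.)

2

Top species (has prey, but nothing eats it): I, C.
Count: 2.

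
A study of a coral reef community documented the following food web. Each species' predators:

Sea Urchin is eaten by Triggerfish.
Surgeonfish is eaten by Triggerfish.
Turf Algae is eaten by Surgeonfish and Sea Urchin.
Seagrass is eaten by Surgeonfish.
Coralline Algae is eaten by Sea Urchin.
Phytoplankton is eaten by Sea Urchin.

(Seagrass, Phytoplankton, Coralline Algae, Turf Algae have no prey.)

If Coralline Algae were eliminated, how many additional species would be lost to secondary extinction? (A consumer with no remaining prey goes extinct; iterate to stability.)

0

Remove Coralline Algae.
Every predator of it retains at least one other prey: Sea Urchin still has Phytoplankton, Turf Algae.
No consumer loses all prey, so no secondary extinctions occur.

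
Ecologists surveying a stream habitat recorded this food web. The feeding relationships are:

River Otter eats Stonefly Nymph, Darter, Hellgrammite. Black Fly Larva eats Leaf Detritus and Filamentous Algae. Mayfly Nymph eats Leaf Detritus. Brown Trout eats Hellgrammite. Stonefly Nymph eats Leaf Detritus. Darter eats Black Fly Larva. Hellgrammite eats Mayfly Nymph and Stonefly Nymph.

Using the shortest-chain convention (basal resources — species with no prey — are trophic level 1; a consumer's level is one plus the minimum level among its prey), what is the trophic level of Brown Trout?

Trophic level 4

Leaf Detritus has no prey (basal) → level 1.
Stonefly Nymph eats Leaf Detritus → level 2.
Hellgrammite eats Stonefly Nymph → level 3.
Brown Trout eats Hellgrammite → level 4.
No prey of Brown Trout is below level 3, so 4 is the minimum.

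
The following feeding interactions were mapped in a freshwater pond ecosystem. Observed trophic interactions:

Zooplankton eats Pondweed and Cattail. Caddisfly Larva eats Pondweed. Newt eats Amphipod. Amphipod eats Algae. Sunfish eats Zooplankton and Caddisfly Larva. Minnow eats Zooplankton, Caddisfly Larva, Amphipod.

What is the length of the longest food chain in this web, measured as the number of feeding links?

2 links

One longest chain: Algae → Amphipod → Minnow.
It has 3 species and 2 links.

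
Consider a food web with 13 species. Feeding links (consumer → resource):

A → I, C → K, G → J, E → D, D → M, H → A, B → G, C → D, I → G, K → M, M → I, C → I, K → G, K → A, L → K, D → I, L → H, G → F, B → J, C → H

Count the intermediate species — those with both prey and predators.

Intermediate species (has both prey and predators): G, I, A, M, H, D, K.
Count: 7.

7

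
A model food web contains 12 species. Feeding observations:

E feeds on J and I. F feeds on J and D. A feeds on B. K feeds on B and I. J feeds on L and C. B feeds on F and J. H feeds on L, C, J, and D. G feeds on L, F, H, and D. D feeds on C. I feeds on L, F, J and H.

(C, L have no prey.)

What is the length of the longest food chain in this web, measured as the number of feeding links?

4 links

One longest chain: C → J → F → B → A.
It has 5 species and 4 links.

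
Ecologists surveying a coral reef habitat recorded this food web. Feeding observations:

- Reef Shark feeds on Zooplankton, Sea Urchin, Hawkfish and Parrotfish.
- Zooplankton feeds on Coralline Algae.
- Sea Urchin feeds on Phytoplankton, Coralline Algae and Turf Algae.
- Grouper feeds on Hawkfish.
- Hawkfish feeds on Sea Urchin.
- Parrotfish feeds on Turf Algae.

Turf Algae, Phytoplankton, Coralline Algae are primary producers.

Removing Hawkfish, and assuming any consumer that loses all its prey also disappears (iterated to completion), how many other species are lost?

1

Remove Hawkfish.
Round 1: Grouper (all prey gone) → extinct.
No further losses. Total secondary extinctions: 1.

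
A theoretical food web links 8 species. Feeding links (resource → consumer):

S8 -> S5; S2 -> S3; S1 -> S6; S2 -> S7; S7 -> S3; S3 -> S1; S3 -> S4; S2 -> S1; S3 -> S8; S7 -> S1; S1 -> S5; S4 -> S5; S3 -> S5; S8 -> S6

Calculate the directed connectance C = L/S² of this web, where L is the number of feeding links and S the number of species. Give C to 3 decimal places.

C = 0.219

The web has S = 8 species and L = 14 feeding links.
C = L / S² = 14 / 64 = 0.2188 ≈ 0.219.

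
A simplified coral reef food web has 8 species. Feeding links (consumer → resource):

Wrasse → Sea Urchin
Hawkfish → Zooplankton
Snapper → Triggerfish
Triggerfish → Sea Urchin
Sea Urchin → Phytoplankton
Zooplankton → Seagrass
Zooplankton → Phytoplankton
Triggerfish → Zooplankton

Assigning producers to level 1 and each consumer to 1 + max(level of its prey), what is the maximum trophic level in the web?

4

Producers (level 1): Phytoplankton, Seagrass.
Phytoplankton → Sea Urchin → Triggerfish → Snapper gives Snapper level 4.
No species has a prey at level 4, so no species reaches level 5.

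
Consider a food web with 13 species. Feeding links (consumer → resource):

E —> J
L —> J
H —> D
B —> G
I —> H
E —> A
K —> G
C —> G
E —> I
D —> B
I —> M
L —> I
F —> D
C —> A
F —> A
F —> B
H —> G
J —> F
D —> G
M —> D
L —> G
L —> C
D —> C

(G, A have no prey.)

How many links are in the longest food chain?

One longest chain: G → B → D → F → J → L.
It has 6 species and 5 links.

5 links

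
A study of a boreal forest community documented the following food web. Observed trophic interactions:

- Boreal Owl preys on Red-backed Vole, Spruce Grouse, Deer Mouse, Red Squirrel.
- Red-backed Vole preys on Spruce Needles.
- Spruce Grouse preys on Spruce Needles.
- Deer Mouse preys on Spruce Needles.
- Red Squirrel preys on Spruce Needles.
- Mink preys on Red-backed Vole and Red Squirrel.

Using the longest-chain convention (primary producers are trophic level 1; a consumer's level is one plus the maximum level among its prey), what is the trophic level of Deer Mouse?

Spruce Needles is a producer → level 1.
Deer Mouse eats Spruce Needles → level 2.

Trophic level 2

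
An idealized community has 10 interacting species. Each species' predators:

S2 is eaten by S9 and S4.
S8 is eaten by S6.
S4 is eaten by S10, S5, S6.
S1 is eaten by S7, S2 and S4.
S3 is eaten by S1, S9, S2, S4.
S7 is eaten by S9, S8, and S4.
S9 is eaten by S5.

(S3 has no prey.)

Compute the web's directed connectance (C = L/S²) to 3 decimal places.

The web has S = 10 species and L = 17 feeding links.
C = L / S² = 17 / 100 = 0.1700 ≈ 0.170.

C = 0.170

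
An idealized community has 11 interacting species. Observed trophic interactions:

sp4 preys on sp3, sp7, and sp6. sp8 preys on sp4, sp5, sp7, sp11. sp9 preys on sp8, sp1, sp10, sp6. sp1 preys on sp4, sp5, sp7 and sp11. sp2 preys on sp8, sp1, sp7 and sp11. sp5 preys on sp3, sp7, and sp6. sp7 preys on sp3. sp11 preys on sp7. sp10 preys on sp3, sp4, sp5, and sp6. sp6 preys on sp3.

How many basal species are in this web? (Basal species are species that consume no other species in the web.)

Basal species (no prey listed): sp3.
Count: 1.

1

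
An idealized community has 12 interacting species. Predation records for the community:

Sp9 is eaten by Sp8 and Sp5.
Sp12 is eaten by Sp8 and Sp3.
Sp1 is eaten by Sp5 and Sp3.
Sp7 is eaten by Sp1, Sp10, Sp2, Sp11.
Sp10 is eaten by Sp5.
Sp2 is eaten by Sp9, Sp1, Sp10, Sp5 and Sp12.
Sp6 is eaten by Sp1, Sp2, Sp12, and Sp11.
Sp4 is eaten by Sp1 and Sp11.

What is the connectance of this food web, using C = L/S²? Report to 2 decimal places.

The web has S = 12 species and L = 22 feeding links.
C = L / S² = 22 / 144 = 0.1528 ≈ 0.15.

C = 0.15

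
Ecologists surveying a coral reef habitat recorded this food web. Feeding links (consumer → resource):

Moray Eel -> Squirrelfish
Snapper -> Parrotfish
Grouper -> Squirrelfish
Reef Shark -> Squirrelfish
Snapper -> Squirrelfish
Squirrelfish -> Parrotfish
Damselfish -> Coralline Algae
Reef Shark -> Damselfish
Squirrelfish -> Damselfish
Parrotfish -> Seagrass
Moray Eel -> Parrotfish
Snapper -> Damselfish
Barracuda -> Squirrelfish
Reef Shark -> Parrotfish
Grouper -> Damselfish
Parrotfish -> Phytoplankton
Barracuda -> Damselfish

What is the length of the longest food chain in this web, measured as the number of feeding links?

One longest chain: Seagrass → Parrotfish → Squirrelfish → Barracuda.
It has 4 species and 3 links.

3 links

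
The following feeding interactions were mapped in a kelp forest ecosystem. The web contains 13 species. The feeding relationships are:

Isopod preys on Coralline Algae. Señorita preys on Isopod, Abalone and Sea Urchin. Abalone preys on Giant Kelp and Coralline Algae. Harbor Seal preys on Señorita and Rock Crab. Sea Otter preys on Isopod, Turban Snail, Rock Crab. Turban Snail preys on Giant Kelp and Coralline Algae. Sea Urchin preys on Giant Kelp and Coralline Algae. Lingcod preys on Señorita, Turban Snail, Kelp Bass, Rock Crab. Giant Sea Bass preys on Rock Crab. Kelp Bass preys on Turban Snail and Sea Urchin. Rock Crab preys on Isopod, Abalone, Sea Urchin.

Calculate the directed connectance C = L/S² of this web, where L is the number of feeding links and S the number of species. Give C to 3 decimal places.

C = 0.148

The web has S = 13 species and L = 25 feeding links.
C = L / S² = 25 / 169 = 0.1479 ≈ 0.148.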